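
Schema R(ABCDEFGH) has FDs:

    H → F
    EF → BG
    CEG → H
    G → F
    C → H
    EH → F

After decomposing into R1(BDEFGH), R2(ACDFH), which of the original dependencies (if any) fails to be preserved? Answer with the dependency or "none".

H → F lies within R1.
EF → BG lies within R1.
CEG → H: restricted closure across fragments reaches H.
G → F lies within R1.
C → H lies within R2.
EH → F lies within R1.
Every dependency is enforceable on the fragments, so the decomposition is dependency-preserving.

none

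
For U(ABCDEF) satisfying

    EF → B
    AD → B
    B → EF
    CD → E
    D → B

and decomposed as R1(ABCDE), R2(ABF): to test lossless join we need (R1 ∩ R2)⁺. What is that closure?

R1 ∩ R2 = {AB}.
B → EF applies, adding EF
Closure: {ABEF}.

ABEF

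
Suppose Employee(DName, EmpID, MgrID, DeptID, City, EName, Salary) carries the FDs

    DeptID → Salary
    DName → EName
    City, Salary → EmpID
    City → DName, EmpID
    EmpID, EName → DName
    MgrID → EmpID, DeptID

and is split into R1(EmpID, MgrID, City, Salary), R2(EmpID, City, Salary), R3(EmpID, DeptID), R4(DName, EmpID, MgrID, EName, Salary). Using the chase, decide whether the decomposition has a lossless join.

No

Chase test. Columns are DName, EmpID, MgrID, DeptID, City, EName, Salary; row i has aⱼ where attribute j ∈ Ri, else bᵢⱼ.
Initial tableau (one row per fragment):
  row 1: b11 a2 a3 b14 a5 b16 a7
  row 2: b21 a2 b23 b24 a5 b26 a7
  row 3: b31 a2 b33 a4 b35 b36 b37
  row 4: a1 a2 a3 b44 b45 a6 a7
Rows 1 and 2 agree on City; apply City→DName, EmpID and equate their DName, EmpID entries.
Rows 1 and 4 agree on MgrID; apply MgrID→EmpID, DeptID and equate their EmpID, DeptID entries.
Rows 1 and 2 agree on DName; apply DName→EName and equate their EName entries.
No row becomes fully distinguished — the join is lossy.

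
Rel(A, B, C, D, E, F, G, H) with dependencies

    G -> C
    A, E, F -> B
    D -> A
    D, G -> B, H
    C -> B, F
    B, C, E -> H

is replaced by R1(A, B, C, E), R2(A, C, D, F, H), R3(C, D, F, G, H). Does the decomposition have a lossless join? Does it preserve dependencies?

lossy and not dependency-preserving

Lossless test (chase): Rows 2 and 3 agree on D; apply D→A and equate their A entries. Rows 1 and 2 agree on C; apply C→B, F and equate their B, F entries. Rows 1 and 3 agree on C; apply C→B, F and equate their B, F entries. No row becomes fully distinguished — the join is lossy.
Dependency preservation: the restricted closure of {A, E, F} across the fragments never reaches {B}, so A, E, F → B cannot be enforced without a join — not preserved.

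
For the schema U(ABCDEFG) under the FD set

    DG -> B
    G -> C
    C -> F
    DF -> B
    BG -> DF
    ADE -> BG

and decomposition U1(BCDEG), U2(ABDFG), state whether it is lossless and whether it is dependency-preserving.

lossy and not dependency-preserving

Lossless test: (BDG)⁺ = {BCDFG}, which is a superkey of neither fragment — lossy.
Dependency preservation: the restricted closure of {C} across the fragments never reaches {F}, so C → F cannot be enforced without a join — not preserved.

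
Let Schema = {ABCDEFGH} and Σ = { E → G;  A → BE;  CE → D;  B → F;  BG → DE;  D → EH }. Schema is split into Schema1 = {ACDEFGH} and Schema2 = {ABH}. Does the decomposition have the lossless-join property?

Yes

Common attributes: Schema1 ∩ Schema2 = {AH}.
Closure of {AH}: A → BE applies, adding BE; B → F applies, adding F; E → G applies, adding G; BG → DE applies, adding D. So (AH)⁺ = {ABDEFGH}.
This closure contains every attribute of Schema2, so Schema1 ∩ Schema2 → Schema2. The join is lossless.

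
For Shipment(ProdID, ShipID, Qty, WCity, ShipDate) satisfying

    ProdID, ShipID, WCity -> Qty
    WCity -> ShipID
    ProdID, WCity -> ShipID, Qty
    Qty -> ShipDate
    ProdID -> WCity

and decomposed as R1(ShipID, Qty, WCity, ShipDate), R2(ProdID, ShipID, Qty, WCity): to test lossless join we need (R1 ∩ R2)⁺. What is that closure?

R1 ∩ R2 = {ShipID, Qty, WCity}.
Qty → ShipDate applies, adding ShipDate
Closure: {ShipID, Qty, WCity, ShipDate}.

ShipID, Qty, WCity, ShipDate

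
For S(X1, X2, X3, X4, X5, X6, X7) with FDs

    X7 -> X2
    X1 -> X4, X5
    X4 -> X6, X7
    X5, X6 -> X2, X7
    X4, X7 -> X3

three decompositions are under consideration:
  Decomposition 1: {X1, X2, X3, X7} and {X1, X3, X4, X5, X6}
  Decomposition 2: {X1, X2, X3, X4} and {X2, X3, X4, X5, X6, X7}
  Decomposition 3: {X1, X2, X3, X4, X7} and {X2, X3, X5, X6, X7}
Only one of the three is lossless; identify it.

Decomposition 1

Decomposition 1: common = {X1, X3}, closure = {X1, X2, X3, X4, X5, X6, X7} → lossless.
Decomposition 2: common = {X2, X3, X4}, closure = {X2, X3, X4, X6, X7} → lossy.
Decomposition 3: common = {X2, X3, X7}, closure = {X2, X3, X7} → lossy.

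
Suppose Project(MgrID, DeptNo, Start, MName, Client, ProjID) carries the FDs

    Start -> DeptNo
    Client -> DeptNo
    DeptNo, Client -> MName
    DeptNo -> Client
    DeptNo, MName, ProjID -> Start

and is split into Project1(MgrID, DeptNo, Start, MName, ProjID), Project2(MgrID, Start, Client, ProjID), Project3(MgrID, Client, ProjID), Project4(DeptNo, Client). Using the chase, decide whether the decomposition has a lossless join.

Yes

Chase test. Columns are MgrID, DeptNo, Start, MName, Client, ProjID; row i has aⱼ where attribute j ∈ Projecti, else bᵢⱼ.
Initial tableau (one row per fragment):
  row 1: a1 a2 a3 a4 b15 a6
  row 2: a1 b22 a3 b24 a5 a6
  row 3: a1 b32 b33 b34 a5 a6
  row 4: b41 a2 b43 b44 a5 b46
Rows 1 and 2 agree on Start; apply Start→DeptNo and equate their DeptNo entries.
Rows 2 and 3 agree on Client; apply Client→DeptNo and equate their DeptNo entries.
Rows 2 and 3 agree on DeptNo, Client; apply DeptNo, Client→MName and equate their MName entries.
Rows 2 and 4 agree on DeptNo, Client; apply DeptNo, Client→MName and equate their MName entries.
Rows 1 and 2 agree on DeptNo; apply DeptNo→Client and equate their Client entries.
Rows 2 and 3 agree on DeptNo, MName, ProjID; apply DeptNo, MName, ProjID→Start and equate their Start entries.
Rows 1 and 2 agree on DeptNo, Client; apply DeptNo, Client→MName and equate their MName entries.
Row 1 is now all distinguished symbols — the join is lossless.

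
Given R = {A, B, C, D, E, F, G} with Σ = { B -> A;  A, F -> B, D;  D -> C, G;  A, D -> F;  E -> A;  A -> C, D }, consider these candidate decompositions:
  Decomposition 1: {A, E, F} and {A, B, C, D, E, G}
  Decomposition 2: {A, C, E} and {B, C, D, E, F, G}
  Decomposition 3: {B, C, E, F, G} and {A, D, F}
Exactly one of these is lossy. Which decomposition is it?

Decomposition 1: common = {A, E}, closure = {A, B, C, D, E, F, G} → lossless.
Decomposition 2: common = {C, E}, closure = {A, B, C, D, E, F, G} → lossless.
Decomposition 3: common = {F}, closure = {F} → lossy.

Decomposition 3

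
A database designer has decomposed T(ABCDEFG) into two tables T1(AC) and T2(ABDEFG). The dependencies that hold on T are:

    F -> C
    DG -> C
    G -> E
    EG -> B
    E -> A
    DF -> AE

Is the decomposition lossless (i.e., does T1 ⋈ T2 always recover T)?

Common attributes: T1 ∩ T2 = {A}.
No dependency enlarges {A}, so (A)⁺ = {A}.
The closure contains neither all of T1 = {AC} nor all of T2 = {ABDEFG}, so the common attributes are not a superkey of either fragment. The join is lossy.

No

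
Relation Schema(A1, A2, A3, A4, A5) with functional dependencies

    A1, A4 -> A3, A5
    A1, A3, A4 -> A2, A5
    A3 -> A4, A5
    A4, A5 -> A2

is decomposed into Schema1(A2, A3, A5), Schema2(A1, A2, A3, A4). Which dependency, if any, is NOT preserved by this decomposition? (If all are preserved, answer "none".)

A4, A5 -> A2

Check A4, A5 → A2: no single fragment contains all of {A2, A4, A5}, and the restricted closure of {A4, A5} across the fragments never reaches {A2}.
A1, A4 → A3, A5 is preserved.
A1, A3, A4 → A2, A5 is preserved.
A3 → A4, A5 is preserved.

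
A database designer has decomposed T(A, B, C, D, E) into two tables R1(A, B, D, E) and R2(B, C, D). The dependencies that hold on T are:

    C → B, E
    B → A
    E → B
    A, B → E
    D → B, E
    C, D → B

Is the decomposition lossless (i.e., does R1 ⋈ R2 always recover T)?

Common attributes: R1 ∩ R2 = {B, D}.
Closure of {B, D}: B → A applies, adding A; A, B → E applies, adding E. So (B, D)⁺ = {A, B, D, E}.
This closure contains every attribute of R1, so R1 ∩ R2 → R1. The join is lossless.

Yes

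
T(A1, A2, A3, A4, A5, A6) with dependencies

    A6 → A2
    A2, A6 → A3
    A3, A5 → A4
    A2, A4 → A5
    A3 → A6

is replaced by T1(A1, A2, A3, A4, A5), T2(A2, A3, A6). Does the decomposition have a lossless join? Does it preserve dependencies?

lossless and dependency-preserving

Lossless test: (A2, A3)⁺ = {A2, A3, A6}, which contains all of one fragment — lossless.
Dependency preservation: every FD's attributes lie within a single fragment, so each can be enforced locally — preserved.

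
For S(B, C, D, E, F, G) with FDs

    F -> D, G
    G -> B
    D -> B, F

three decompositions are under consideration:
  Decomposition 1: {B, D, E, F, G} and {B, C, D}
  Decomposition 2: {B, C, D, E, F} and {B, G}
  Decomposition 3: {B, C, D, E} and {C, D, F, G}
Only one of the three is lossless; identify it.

Decomposition 3

Decomposition 1: common = {B, D}, closure = {B, D, F, G} → lossy.
Decomposition 2: common = {B}, closure = {B} → lossy.
Decomposition 3: common = {C, D}, closure = {B, C, D, F, G} → lossless.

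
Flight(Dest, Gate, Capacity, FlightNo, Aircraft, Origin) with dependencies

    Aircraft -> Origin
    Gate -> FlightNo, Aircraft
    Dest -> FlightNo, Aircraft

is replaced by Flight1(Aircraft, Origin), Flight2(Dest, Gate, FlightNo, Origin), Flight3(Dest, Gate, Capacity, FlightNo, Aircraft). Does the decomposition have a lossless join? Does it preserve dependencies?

Lossless test (chase): Rows 1 and 3 agree on Aircraft; apply Aircraft→Origin and equate their Origin entries. Rows 2 and 3 agree on Gate; apply Gate→FlightNo, Aircraft and equate their FlightNo, Aircraft entries. Row 3 is now all distinguished symbols — the join is lossless.
Dependency preservation: every FD's attributes lie within a single fragment, so each can be enforced locally — preserved.

lossless and dependency-preserving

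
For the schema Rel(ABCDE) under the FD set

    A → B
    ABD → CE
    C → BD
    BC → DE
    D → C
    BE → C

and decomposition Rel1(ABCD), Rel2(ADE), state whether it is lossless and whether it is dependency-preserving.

lossless but not dependency-preserving

Lossless test: (AD)⁺ = {ABCDE}, which contains all of one fragment — lossless.
Dependency preservation: the restricted closure of {BE} across the fragments never reaches {C}, so BE → C cannot be enforced without a join — not preserved.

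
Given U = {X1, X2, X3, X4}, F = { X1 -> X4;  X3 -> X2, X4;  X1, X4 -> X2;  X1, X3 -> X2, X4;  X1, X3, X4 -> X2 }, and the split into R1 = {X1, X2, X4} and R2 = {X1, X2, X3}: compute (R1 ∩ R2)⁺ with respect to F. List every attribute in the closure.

R1 ∩ R2 = {X1, X2}.
X1 → X4 applies, adding X4
Closure: {X1, X2, X4}.

X1, X2, X4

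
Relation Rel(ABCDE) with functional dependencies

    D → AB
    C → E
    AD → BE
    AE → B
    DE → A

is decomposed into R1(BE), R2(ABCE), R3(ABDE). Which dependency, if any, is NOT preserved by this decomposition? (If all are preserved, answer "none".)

none

D → AB lies within R3.
C → E lies within R2.
AD → BE lies within R3.
AE → B lies within R2.
DE → A lies within R3.
Every dependency is enforceable on the fragments, so the decomposition is dependency-preserving.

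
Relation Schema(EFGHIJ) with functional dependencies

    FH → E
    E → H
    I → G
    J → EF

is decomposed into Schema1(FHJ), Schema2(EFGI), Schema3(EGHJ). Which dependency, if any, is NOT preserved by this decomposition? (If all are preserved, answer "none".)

Check FH → E: no single fragment contains all of {EFH}, and the restricted closure of {FH} across the fragments never reaches {E}.
E → H is preserved.
I → G is preserved.
J → EF is preserved.

FH → E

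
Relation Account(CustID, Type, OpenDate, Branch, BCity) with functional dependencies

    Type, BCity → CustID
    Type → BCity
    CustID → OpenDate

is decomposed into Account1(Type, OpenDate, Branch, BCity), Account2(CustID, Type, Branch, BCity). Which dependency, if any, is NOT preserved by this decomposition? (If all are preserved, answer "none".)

Check CustID → OpenDate: no single fragment contains all of {CustID, OpenDate}, and the restricted closure of {CustID} across the fragments never reaches {OpenDate}.
Type, BCity → CustID is preserved.
Type → BCity is preserved.

CustID → OpenDate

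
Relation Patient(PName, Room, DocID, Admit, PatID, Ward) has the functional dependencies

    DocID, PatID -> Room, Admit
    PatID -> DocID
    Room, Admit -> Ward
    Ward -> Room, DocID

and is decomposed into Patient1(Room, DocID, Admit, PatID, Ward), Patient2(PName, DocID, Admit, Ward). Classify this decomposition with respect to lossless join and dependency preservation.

lossy but dependency-preserving

Lossless test: (DocID, Admit, Ward)⁺ = {Room, DocID, Admit, Ward}, which is a superkey of neither fragment — lossy.
Dependency preservation: every FD's attributes lie within a single fragment, so each can be enforced locally — preserved.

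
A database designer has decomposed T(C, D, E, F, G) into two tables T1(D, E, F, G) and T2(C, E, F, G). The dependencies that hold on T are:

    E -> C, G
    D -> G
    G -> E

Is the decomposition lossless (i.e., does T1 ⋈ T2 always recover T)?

Common attributes: T1 ∩ T2 = {E, F, G}.
Closure of {E, F, G}: E → C, G applies, adding C. So (E, F, G)⁺ = {C, E, F, G}.
This closure contains every attribute of T2, so T1 ∩ T2 → T2. The join is lossless.

Yes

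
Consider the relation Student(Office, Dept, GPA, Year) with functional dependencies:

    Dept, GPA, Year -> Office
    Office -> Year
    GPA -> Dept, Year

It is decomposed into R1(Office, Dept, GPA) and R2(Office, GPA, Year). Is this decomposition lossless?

Common attributes: R1 ∩ R2 = {Office, GPA}.
Closure of {Office, GPA}: Office → Year applies, adding Year; GPA → Dept, Year applies, adding Dept. So (Office, GPA)⁺ = {Office, Dept, GPA, Year}.
This closure contains every attribute of R1, so R1 ∩ R2 → R1. The join is lossless.

Yes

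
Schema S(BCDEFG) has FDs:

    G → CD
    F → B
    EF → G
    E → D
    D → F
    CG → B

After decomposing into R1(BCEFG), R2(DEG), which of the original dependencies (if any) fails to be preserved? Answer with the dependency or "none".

D → F

Check D → F: no single fragment contains all of {DF}, and the restricted closure of {D} across the fragments never reaches {F}.
G → CD is preserved.
F → B is preserved.
EF → G is preserved.
E → D is preserved.
CG → B is preserved.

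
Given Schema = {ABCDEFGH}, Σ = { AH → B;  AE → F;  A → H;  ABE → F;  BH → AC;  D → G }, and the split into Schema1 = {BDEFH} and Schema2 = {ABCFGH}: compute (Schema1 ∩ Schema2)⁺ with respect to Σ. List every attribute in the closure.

ABCFH

Schema1 ∩ Schema2 = {BFH}.
BH → AC applies, adding AC
Closure: {ABCFH}.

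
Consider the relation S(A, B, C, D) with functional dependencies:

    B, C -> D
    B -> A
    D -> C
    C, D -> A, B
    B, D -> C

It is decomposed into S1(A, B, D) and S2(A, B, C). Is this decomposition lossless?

Common attributes: S1 ∩ S2 = {A, B}.
No dependency enlarges {A, B}, so (A, B)⁺ = {A, B}.
The closure contains neither all of S1 = {A, B, D} nor all of S2 = {A, B, C}, so the common attributes are not a superkey of either fragment. The join is lossy.

No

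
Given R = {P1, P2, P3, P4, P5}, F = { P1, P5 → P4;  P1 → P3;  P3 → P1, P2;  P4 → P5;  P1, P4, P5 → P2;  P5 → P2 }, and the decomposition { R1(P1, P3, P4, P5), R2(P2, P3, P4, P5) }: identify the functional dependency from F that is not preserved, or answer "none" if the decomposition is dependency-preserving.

P1, P5 → P4 lies within R1.
P1 → P3 lies within R1.
P3 → P1, P2: restricted closure across fragments reaches P1, P2.
P4 → P5 lies within R1.
P1, P4, P5 → P2: restricted closure across fragments reaches P2.
P5 → P2 lies within R2.
Every dependency is enforceable on the fragments, so the decomposition is dependency-preserving.

none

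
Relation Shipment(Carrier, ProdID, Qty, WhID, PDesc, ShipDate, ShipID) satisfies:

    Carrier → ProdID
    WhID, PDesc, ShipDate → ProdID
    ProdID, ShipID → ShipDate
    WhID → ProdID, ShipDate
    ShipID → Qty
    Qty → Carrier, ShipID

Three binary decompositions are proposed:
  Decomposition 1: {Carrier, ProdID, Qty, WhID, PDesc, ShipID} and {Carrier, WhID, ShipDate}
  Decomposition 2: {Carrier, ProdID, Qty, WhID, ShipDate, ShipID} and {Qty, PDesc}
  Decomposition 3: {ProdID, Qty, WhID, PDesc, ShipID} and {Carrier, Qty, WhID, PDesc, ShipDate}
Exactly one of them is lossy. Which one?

Decomposition 1: common = {Carrier, WhID}, closure = {Carrier, ProdID, WhID, ShipDate} → lossless.
Decomposition 2: common = {Qty}, closure = {Carrier, ProdID, Qty, ShipDate, ShipID} → lossy.
Decomposition 3: common = {Qty, WhID, PDesc}, closure = {Carrier, ProdID, Qty, WhID, PDesc, ShipDate, ShipID} → lossless.

Decomposition 2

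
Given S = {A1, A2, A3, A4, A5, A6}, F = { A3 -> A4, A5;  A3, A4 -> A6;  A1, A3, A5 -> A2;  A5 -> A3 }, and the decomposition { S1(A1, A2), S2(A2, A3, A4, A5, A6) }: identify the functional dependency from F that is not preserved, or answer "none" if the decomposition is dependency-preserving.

Check A1, A3, A5 → A2: no single fragment contains all of {A1, A2, A3, A5}, and the restricted closure of {A1, A3, A5} across the fragments never reaches {A2}.
A3 → A4, A5 is preserved.
A3, A4 → A6 is preserved.
A5 → A3 is preserved.

A1, A3, A5 -> A2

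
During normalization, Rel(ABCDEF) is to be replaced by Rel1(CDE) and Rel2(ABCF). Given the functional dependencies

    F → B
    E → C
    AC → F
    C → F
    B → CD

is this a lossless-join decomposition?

Common attributes: Rel1 ∩ Rel2 = {C}.
Closure of {C}: C → F applies, adding F; F → B applies, adding B; B → CD applies, adding D. So (C)⁺ = {BCDF}.
The closure contains neither all of Rel1 = {CDE} nor all of Rel2 = {ABCF}, so the common attributes are not a superkey of either fragment. The join is lossy.

No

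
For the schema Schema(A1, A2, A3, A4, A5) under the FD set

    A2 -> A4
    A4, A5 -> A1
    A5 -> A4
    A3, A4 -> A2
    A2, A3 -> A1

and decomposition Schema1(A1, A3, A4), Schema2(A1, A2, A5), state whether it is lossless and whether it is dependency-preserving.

Lossless test: (A1)⁺ = {A1}, which is a superkey of neither fragment — lossy.
Dependency preservation: the restricted closure of {A2} across the fragments never reaches {A4}, so A2 → A4 cannot be enforced without a join — not preserved.

lossy and not dependency-preserving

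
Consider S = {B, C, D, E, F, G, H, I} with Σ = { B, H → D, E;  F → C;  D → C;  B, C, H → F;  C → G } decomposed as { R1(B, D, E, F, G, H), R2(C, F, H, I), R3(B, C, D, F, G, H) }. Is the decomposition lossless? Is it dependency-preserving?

lossy but dependency-preserving

Lossless test (chase): Rows 1 and 3 agree on B, H; apply B, H→D, E and equate their D, E entries. Rows 1 and 2 agree on F; apply F→C and equate their C entries. Rows 1 and 2 agree on C; apply C→G and equate their G entries. No row becomes fully distinguished — the join is lossy.
Dependency preservation: every FD's attributes lie within a single fragment, so each can be enforced locally — preserved.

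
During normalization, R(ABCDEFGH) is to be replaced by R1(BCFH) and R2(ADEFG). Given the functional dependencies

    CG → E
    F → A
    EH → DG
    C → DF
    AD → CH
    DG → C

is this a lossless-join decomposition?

Common attributes: R1 ∩ R2 = {F}.
Closure of {F}: F → A applies, adding A. So (F)⁺ = {AF}.
The closure contains neither all of R1 = {BCFH} nor all of R2 = {ADEFG}, so the common attributes are not a superkey of either fragment. The join is lossy.

No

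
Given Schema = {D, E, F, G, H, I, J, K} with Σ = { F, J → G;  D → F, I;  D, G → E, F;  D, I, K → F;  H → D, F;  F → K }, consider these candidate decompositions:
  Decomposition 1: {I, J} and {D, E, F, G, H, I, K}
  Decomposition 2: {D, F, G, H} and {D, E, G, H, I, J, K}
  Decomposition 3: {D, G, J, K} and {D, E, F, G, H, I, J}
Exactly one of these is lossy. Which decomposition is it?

Decomposition 1: common = {I}, closure = {I} → lossy.
Decomposition 2: common = {D, G, H}, closure = {D, E, F, G, H, I, K} → lossless.
Decomposition 3: common = {D, G, J}, closure = {D, E, F, G, I, J, K} → lossless.

Decomposition 1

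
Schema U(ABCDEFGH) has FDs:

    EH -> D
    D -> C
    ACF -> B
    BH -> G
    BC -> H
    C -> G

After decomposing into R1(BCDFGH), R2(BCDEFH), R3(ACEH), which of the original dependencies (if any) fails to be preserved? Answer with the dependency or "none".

Check ACF → B: no single fragment contains all of {ABCF}, and the restricted closure of {ACF} across the fragments never reaches {B}.
EH → D is preserved.
D → C is preserved.
BH → G is preserved.
BC → H is preserved.
C → G is preserved.

ACF -> B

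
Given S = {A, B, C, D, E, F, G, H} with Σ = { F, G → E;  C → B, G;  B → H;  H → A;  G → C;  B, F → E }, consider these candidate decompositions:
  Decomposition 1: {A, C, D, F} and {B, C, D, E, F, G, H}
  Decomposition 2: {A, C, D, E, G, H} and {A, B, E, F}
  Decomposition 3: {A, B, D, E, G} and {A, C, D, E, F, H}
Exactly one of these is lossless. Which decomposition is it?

Decomposition 1: common = {C, D, F}, closure = {A, B, C, D, E, F, G, H} → lossless.
Decomposition 2: common = {A, E}, closure = {A, E} → lossy.
Decomposition 3: common = {A, D, E}, closure = {A, D, E} → lossy.

Decomposition 1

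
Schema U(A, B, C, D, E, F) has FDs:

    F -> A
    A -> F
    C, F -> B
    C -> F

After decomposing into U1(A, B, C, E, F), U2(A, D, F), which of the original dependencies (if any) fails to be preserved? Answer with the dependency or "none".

F → A lies within U1.
A → F lies within U1.
C, F → B lies within U1.
C → F lies within U1.
Every dependency is enforceable on the fragments, so the decomposition is dependency-preserving.

none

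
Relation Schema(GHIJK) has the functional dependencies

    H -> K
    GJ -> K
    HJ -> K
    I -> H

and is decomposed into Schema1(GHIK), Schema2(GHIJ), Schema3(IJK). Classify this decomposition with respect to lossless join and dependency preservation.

Lossless test (chase): Rows 1 and 2 agree on H; apply H→K and equate their K entries. Rows 1 and 3 agree on I; apply I→H and equate their H entries. Row 2 is now all distinguished symbols — the join is lossless.
Dependency preservation: the restricted closure of {GJ} across the fragments never reaches {K}, so GJ → K cannot be enforced without a join — not preserved.

lossless but not dependency-preserving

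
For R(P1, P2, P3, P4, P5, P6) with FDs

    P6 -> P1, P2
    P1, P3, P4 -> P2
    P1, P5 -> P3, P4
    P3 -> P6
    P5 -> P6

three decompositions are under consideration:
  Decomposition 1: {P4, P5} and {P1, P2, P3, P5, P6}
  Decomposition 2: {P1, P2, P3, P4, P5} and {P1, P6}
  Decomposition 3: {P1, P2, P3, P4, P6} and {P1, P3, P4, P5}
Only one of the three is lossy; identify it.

Decomposition 1: common = {P5}, closure = {P1, P2, P3, P4, P5, P6} → lossless.
Decomposition 2: common = {P1}, closure = {P1} → lossy.
Decomposition 3: common = {P1, P3, P4}, closure = {P1, P2, P3, P4, P6} → lossless.

Decomposition 2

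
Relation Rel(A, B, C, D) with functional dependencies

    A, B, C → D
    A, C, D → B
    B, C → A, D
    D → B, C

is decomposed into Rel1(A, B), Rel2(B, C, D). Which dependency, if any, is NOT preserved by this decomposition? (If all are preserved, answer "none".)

Check B, C → A, D: no single fragment contains all of {A, B, C, D}, and the restricted closure of {B, C} across the fragments never reaches {A, D}.
A, B, C → D is preserved.
A, C, D → B is preserved.
D → B, C is preserved.

B, C → A, D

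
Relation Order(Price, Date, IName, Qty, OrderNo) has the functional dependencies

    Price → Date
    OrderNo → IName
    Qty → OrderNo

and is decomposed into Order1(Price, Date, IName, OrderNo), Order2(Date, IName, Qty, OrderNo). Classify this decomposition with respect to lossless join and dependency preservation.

lossy but dependency-preserving

Lossless test: (Date, IName, OrderNo)⁺ = {Date, IName, OrderNo}, which is a superkey of neither fragment — lossy.
Dependency preservation: every FD's attributes lie within a single fragment, so each can be enforced locally — preserved.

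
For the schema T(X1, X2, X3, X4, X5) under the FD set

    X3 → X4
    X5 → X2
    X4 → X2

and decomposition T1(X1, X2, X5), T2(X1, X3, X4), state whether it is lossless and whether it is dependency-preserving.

lossy and not dependency-preserving

Lossless test: (X1)⁺ = {X1}, which is a superkey of neither fragment — lossy.
Dependency preservation: the restricted closure of {X4} across the fragments never reaches {X2}, so X4 → X2 cannot be enforced without a join — not preserved.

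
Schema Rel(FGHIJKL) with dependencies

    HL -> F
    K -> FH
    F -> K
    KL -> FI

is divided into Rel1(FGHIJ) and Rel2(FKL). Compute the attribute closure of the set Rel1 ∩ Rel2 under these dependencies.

FHK

Rel1 ∩ Rel2 = {F}.
F → K applies, adding K
K → FH applies, adding H
Closure: {FHK}.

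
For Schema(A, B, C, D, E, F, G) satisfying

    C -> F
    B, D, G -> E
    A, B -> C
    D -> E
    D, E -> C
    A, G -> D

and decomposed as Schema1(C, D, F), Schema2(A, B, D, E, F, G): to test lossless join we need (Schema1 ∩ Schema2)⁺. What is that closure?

Schema1 ∩ Schema2 = {D, F}.
D → E applies, adding E
D, E → C applies, adding C
Closure: {C, D, E, F}.

C, D, E, F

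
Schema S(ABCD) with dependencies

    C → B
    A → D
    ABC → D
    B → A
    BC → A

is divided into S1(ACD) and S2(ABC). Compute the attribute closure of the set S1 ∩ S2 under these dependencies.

S1 ∩ S2 = {AC}.
C → B applies, adding B
A → D applies, adding D
Closure: {ABCD}.

ABCD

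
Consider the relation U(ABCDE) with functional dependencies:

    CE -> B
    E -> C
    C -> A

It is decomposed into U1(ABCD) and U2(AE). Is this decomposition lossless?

No

Common attributes: U1 ∩ U2 = {A}.
No dependency enlarges {A}, so (A)⁺ = {A}.
The closure contains neither all of U1 = {ABCD} nor all of U2 = {AE}, so the common attributes are not a superkey of either fragment. The join is lossy.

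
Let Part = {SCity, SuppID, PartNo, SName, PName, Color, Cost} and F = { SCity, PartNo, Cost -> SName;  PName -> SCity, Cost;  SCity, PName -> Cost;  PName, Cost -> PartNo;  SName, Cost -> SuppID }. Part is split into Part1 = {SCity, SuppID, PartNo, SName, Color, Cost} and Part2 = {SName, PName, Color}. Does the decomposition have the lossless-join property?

No

Common attributes: Part1 ∩ Part2 = {SName, Color}.
No dependency enlarges {SName, Color}, so (SName, Color)⁺ = {SName, Color}.
The closure contains neither all of Part1 = {SCity, SuppID, PartNo, SName, Color, Cost} nor all of Part2 = {SName, PName, Color}, so the common attributes are not a superkey of either fragment. The join is lossy.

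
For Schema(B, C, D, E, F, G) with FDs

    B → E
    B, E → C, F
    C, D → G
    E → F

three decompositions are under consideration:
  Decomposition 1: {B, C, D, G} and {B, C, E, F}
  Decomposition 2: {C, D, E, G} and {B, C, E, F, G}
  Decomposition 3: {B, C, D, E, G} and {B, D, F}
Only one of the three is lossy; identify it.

Decomposition 1: common = {B, C}, closure = {B, C, E, F} → lossless.
Decomposition 2: common = {C, E, G}, closure = {C, E, F, G} → lossy.
Decomposition 3: common = {B, D}, closure = {B, C, D, E, F, G} → lossless.

Decomposition 2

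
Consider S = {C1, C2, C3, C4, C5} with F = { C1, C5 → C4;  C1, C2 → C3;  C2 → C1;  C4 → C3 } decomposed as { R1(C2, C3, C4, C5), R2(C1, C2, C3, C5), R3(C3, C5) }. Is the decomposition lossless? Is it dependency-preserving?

Lossless test (chase): Rows 1 and 2 agree on C2; apply C2→C1 and equate their C1 entries. Rows 1 and 2 agree on C1, C5; apply C1, C5→C4 and equate their C4 entries. Row 1 is now all distinguished symbols — the join is lossless.
Dependency preservation: the restricted closure of {C1, C5} across the fragments never reaches {C4}, so C1, C5 → C4 cannot be enforced without a join — not preserved.

lossless but not dependency-preserving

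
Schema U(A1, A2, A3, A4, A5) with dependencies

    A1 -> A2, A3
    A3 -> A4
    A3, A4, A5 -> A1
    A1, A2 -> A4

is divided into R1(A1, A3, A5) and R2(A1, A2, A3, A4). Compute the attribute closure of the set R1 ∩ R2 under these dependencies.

R1 ∩ R2 = {A1, A3}.
A1 → A2, A3 applies, adding A2
A3 → A4 applies, adding A4
Closure: {A1, A2, A3, A4}.

A1, A2, A3, A4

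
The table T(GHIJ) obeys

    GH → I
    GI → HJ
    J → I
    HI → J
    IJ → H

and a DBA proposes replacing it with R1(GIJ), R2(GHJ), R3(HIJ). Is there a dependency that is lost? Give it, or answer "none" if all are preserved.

GH → I: restricted closure across fragments reaches I.
GI → HJ: restricted closure across fragments reaches HJ.
J → I lies within R1.
HI → J lies within R3.
IJ → H lies within R3.
Every dependency is enforceable on the fragments, so the decomposition is dependency-preserving.

none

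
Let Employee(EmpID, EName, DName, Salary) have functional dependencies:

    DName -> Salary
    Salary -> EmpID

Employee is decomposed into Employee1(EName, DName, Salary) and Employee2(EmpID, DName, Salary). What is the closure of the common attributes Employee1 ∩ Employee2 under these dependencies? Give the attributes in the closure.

Employee1 ∩ Employee2 = {DName, Salary}.
Salary → EmpID applies, adding EmpID
Closure: {EmpID, DName, Salary}.

EmpID, DName, Salary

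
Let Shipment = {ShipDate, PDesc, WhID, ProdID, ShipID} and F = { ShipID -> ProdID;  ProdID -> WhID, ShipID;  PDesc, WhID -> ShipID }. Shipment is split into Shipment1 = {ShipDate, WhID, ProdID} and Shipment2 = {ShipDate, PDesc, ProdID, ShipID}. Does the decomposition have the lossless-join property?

Common attributes: Shipment1 ∩ Shipment2 = {ShipDate, ProdID}.
Closure of {ShipDate, ProdID}: ProdID → WhID, ShipID applies, adding WhID, ShipID. So (ShipDate, ProdID)⁺ = {ShipDate, WhID, ProdID, ShipID}.
This closure contains every attribute of Shipment1, so Shipment1 ∩ Shipment2 → Shipment1. The join is lossless.

Yes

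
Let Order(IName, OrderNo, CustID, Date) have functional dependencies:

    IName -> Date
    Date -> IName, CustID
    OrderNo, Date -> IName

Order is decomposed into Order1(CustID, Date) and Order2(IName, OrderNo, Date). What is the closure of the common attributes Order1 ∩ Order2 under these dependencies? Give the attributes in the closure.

IName, CustID, Date

Order1 ∩ Order2 = {Date}.
Date → IName, CustID applies, adding IName, CustID
Closure: {IName, CustID, Date}.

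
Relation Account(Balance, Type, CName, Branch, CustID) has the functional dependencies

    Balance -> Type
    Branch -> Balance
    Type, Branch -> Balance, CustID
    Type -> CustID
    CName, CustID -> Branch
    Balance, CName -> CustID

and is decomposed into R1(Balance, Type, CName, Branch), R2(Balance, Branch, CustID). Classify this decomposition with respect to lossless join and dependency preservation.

Lossless test: (Balance, Branch)⁺ = {Balance, Type, Branch, CustID}, which contains all of one fragment — lossless.
Dependency preservation: the restricted closure of {Type} across the fragments never reaches {CustID}, so Type → CustID cannot be enforced without a join — not preserved.

lossless but not dependency-preserving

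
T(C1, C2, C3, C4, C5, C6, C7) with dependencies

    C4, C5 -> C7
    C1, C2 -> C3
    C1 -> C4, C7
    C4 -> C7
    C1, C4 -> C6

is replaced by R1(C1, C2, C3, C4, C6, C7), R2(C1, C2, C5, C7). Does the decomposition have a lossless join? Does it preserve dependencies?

lossless and dependency-preserving

Lossless test: (C1, C2, C7)⁺ = {C1, C2, C3, C4, C6, C7}, which contains all of one fragment — lossless.
Dependency preservation: C4, C5 → C7 is not contained in any single fragment, but the restricted closure of its left-hand side across the fragments still reaches the right-hand side; the remaining FDs each lie inside some fragment. All dependencies are preserved.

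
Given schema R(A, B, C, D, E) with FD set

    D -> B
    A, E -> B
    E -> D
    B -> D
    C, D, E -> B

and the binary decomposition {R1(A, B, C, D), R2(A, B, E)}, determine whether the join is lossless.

No

Common attributes: R1 ∩ R2 = {A, B}.
Closure of {A, B}: B → D applies, adding D. So (A, B)⁺ = {A, B, D}.
The closure contains neither all of R1 = {A, B, C, D} nor all of R2 = {A, B, E}, so the common attributes are not a superkey of either fragment. The join is lossy.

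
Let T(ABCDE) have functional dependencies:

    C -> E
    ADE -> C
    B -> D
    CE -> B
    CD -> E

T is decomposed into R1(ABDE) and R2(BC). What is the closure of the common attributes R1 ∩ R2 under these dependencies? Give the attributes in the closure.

R1 ∩ R2 = {B}.
B → D applies, adding D
Closure: {BD}.

BD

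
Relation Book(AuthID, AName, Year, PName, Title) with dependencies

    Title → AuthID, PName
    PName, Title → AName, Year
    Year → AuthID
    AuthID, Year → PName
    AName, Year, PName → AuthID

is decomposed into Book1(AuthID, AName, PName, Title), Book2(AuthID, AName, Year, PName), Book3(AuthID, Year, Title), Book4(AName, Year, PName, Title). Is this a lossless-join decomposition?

Chase test. Columns are AuthID, AName, Year, PName, Title; row i has aⱼ where attribute j ∈ Booki, else bᵢⱼ.
Initial tableau (one row per fragment):
  row 1: a1 a2 b13 a4 a5
  row 2: a1 a2 a3 a4 b25
  row 3: a1 b32 a3 b34 a5
  row 4: b41 a2 a3 a4 a5
Rows 1 and 3 agree on Title; apply Title→AuthID, PName and equate their AuthID, PName entries.
Rows 1 and 4 agree on Title; apply Title→AuthID, PName and equate their AuthID, PName entries.
Rows 1 and 3 agree on PName, Title; apply PName, Title→AName, Year and equate their AName, Year entries.
Row 1 is now all distinguished symbols — the join is lossless.

Yes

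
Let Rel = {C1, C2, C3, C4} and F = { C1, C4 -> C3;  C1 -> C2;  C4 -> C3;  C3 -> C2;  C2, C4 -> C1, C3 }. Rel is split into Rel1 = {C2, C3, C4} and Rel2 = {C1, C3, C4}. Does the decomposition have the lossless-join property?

Common attributes: Rel1 ∩ Rel2 = {C3, C4}.
Closure of {C3, C4}: C3 → C2 applies, adding C2; C2, C4 → C1, C3 applies, adding C1. So (C3, C4)⁺ = {C1, C2, C3, C4}.
This closure contains every attribute of Rel1, so Rel1 ∩ Rel2 → Rel1. The join is lossless.

Yes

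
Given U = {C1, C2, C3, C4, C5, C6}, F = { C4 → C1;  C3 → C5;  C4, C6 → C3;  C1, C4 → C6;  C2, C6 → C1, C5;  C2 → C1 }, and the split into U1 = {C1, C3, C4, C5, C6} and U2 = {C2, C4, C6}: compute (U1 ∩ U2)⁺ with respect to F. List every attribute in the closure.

C1, C3, C4, C5, C6

U1 ∩ U2 = {C4, C6}.
C4 → C1 applies, adding C1
C4, C6 → C3 applies, adding C3
C3 → C5 applies, adding C5
Closure: {C1, C3, C4, C5, C6}.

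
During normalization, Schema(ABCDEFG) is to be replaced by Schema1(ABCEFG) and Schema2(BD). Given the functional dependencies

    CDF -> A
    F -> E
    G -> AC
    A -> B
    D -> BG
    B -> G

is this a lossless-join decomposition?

No

Common attributes: Schema1 ∩ Schema2 = {B}.
Closure of {B}: B → G applies, adding G; G → AC applies, adding AC. So (B)⁺ = {ABCG}.
The closure contains neither all of Schema1 = {ABCEFG} nor all of Schema2 = {BD}, so the common attributes are not a superkey of either fragment. The join is lossy.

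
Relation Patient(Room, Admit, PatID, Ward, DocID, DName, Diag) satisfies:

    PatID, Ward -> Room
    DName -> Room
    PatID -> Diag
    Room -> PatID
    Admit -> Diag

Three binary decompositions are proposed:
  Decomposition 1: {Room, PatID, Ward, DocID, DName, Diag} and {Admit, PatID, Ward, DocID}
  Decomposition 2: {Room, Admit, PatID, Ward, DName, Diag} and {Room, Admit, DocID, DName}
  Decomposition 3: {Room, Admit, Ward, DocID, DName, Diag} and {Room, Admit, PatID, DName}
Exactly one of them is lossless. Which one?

Decomposition 3

Decomposition 1: common = {PatID, Ward, DocID}, closure = {Room, PatID, Ward, DocID, Diag} → lossy.
Decomposition 2: common = {Room, Admit, DName}, closure = {Room, Admit, PatID, DName, Diag} → lossy.
Decomposition 3: common = {Room, Admit, DName}, closure = {Room, Admit, PatID, DName, Diag} → lossless.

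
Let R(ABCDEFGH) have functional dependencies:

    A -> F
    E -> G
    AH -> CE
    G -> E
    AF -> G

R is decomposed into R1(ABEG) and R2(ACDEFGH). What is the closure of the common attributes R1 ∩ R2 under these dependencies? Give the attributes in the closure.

R1 ∩ R2 = {AEG}.
A → F applies, adding F
Closure: {AEFG}.

AEFG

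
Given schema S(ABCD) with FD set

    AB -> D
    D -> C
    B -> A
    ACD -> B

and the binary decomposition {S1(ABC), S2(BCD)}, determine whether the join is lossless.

Common attributes: S1 ∩ S2 = {BC}.
Closure of {BC}: B → A applies, adding A; AB → D applies, adding D. So (BC)⁺ = {ABCD}.
This closure contains every attribute of S1, so S1 ∩ S2 → S1. The join is lossless.

Yes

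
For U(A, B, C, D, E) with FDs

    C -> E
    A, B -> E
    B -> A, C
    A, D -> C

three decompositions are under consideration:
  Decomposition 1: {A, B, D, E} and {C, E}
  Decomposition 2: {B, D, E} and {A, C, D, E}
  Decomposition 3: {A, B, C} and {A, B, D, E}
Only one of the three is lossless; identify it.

Decomposition 3

Decomposition 1: common = {E}, closure = {E} → lossy.
Decomposition 2: common = {D, E}, closure = {D, E} → lossy.
Decomposition 3: common = {A, B}, closure = {A, B, C, E} → lossless.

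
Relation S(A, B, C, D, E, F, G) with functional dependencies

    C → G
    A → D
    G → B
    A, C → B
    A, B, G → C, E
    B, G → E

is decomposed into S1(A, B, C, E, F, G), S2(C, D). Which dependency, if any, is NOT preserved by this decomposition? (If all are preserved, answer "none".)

A → D

Check A → D: no single fragment contains all of {A, D}, and the restricted closure of {A} across the fragments never reaches {D}.
C → G is preserved.
G → B is preserved.
A, C → B is preserved.
A, B, G → C, E is preserved.
B, G → E is preserved.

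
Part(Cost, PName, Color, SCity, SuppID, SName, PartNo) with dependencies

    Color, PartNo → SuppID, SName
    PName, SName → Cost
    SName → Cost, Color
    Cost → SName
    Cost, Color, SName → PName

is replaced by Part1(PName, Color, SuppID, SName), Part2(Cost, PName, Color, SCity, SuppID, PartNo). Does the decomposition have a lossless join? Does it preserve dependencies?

lossy and not dependency-preserving

Lossless test: (PName, Color, SuppID)⁺ = {PName, Color, SuppID}, which is a superkey of neither fragment — lossy.
Dependency preservation: the restricted closure of {Color, PartNo} across the fragments never reaches {SuppID, SName}, so Color, PartNo → SuppID, SName cannot be enforced without a join — not preserved.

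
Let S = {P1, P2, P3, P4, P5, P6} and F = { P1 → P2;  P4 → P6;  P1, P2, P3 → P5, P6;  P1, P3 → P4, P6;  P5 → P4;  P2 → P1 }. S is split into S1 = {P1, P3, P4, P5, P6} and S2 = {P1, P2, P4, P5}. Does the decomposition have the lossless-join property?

Common attributes: S1 ∩ S2 = {P1, P4, P5}.
Closure of {P1, P4, P5}: P1 → P2 applies, adding P2; P4 → P6 applies, adding P6. So (P1, P4, P5)⁺ = {P1, P2, P4, P5, P6}.
This closure contains every attribute of S2, so S1 ∩ S2 → S2. The join is lossless.

Yes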